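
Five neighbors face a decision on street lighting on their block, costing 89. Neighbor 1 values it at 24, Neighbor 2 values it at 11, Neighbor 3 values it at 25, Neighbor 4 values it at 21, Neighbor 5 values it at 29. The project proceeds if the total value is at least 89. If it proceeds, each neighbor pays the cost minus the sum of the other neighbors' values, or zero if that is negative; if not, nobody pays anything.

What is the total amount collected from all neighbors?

Total value 110 ≥ cost 89, so it is built.
Neighbor 1: others sum to 86; max(0, 89 - 86) = 3.
Neighbor 2: others sum to 99; max(0, 89 - 99) = 0.
Neighbor 3: others sum to 85; max(0, 89 - 85) = 4.
Neighbor 4: others sum to 89; max(0, 89 - 89) = 0.
Neighbor 5: others sum to 81; max(0, 89 - 81) = 8.
Total collected = 3 + 0 + 4 + 0 + 8 = 15.

15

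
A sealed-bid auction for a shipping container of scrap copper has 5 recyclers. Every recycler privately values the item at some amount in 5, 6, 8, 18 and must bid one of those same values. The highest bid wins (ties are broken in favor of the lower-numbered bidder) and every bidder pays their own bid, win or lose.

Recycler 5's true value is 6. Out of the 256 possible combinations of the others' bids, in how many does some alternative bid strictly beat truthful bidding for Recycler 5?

255

Others bid (5, 5, 5, 6): truth gives -6; bid 8 gives -2 > -6. Violating.
Others bid (5, 5, 5, 8): truth gives -6; bid 5 gives -5 > -6. Violating.
Others bid (5, 5, 5, 18): truth gives -6; bid 5 gives -5 > -6. Violating.
Others bid (5, 5, 6, 5): truth gives -6; bid 8 gives -2 > -6. Violating.
Others bid (5, 5, 5, 5): truth gives 0; no alternative beats it.
(Checking all 256 profiles: 255 have a profitable deviation, 1 does not.)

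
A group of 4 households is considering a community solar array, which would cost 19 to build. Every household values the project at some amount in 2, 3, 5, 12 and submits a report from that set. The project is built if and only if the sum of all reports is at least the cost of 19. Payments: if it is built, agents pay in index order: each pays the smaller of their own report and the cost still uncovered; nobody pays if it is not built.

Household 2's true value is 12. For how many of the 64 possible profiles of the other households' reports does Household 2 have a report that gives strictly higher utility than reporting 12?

Others report (2, 2, 12): truth gives 0; report 3 gives 9 > 0. Violating.
Others report (2, 3, 12): truth gives 0; report 2 gives 10 > 0. Violating.
Others report (2, 5, 12): truth gives 0; report 2 gives 10 > 0. Violating.
Others report (2, 12, 2): truth gives 0; report 3 gives 9 > 0. Violating.
Others report (2, 2, 2): truth gives 0; no alternative beats it.
Others report (2, 2, 3): truth gives 0; no alternative beats it.
(Checking all 64 profiles: 38 have a profitable deviation, 26 do not.)

38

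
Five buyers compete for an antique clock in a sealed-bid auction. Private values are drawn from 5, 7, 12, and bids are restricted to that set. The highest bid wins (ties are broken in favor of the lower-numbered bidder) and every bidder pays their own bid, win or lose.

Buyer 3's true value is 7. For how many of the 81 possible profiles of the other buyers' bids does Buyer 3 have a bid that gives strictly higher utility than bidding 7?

Others bid (5, 5, 5, 12): truth gives -7; bid 5 gives -5 > -7. Violating.
Others bid (5, 5, 7, 12): truth gives -7; bid 5 gives -5 > -7. Violating.
Others bid (5, 5, 12, 5): truth gives -7; bid 5 gives -5 > -7. Violating.
Others bid (5, 5, 12, 7): truth gives -7; bid 5 gives -5 > -7. Violating.
Others bid (5, 5, 5, 5): truth gives 0; no alternative beats it.
Others bid (5, 5, 5, 7): truth gives 0; no alternative beats it.
(Checking all 81 profiles: 77 have a profitable deviation, 4 do not.)

77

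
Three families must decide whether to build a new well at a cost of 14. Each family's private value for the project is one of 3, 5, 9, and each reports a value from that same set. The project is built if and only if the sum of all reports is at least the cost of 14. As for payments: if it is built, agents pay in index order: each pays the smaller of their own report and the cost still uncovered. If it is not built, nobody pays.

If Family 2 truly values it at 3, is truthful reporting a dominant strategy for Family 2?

Yes

Check each profile of the others' reports and compare truth against every alternative report.
Others report (3, 9): truth gives 0, best alternative gives -2.
Others report (5, 5): truth gives 0, best alternative gives -2.
Others report (5, 9): truth gives 0, best alternative gives -2.
Others report (9, 3): truth gives 0, best alternative gives -2.
Others report (9, 5): truth gives 0, best alternative gives -2.
Others report (9, 9): truth gives 0, best alternative gives -2.
(Remaining 3 profiles checked similarly; truth is weakly best in each.)
In every case the truthful report is at least as good as any alternative, so it is a dominant strategy.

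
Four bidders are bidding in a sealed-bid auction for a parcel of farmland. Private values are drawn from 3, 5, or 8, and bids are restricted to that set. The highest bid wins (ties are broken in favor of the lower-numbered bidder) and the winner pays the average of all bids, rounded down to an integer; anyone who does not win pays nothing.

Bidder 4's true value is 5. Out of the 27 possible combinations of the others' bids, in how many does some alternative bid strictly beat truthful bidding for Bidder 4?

3

Others bid (3, 3, 5): truth gives 0; bid 8 gives 1 > 0. Violating.
Others bid (3, 5, 3): truth gives 0; bid 8 gives 1 > 0. Violating.
Others bid (5, 3, 3): truth gives 0; bid 8 gives 1 > 0. Violating.
Others bid (3, 3, 3): truth gives 2; no alternative beats it.
Others bid (3, 3, 8): truth gives 0; no alternative beats it.
(Checking all 27 profiles: 3 have a profitable deviation, 24 do not.)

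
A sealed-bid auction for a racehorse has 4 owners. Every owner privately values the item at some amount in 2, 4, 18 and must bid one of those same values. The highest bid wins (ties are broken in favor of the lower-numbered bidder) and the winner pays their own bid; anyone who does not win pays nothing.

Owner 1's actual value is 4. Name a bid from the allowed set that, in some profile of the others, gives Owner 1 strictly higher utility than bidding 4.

2

Suppose Owner 2 bids 2, Owner 3 bids 2 and Owner 4 bids 2.
Bid 4: wins, pays 4, utility 4 - 4 = 0.
Bid 2: wins, pays 2, utility 4 - 2 = 2.
So bidding 2 beats truth here (2 > 0).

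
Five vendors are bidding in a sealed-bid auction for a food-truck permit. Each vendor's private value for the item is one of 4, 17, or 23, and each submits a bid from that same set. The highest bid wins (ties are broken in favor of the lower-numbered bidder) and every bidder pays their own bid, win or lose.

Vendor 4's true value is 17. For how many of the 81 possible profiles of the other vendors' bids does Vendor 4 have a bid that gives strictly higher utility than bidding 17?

79

Others bid (4, 4, 4, 23): truth gives -17; bid 4 gives -4 > -17. Violating.
Others bid (4, 4, 17, 4): truth gives -17; bid 4 gives -4 > -17. Violating.
Others bid (4, 4, 17, 17): truth gives -17; bid 4 gives -4 > -17. Violating.
Others bid (4, 4, 17, 23): truth gives -17; bid 4 gives -4 > -17. Violating.
Others bid (4, 4, 4, 4): truth gives 0; no alternative beats it.
Others bid (4, 4, 4, 17): truth gives 0; no alternative beats it.
(Checking all 81 profiles: 79 have a profitable deviation, 2 do not.)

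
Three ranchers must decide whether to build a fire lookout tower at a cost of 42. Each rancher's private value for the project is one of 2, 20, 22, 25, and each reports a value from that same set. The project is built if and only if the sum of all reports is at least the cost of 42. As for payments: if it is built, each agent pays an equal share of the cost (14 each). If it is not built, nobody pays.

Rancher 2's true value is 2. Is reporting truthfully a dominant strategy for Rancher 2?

Yes

Check each profile of the others' reports and compare truth against every alternative report.
Others report (2, 20): truth gives 0, best alternative gives -12.
Others report (2, 22): truth gives 0, best alternative gives -12.
Others report (2, 25): truth gives 0, best alternative gives -12.
Others report (20, 2): truth gives 0, best alternative gives -12.
Others report (22, 2): truth gives 0, best alternative gives -12.
Others report (25, 2): truth gives 0, best alternative gives -12.
(Remaining 10 profiles checked similarly; truth is weakly best in each.)
In every case the truthful report is at least as good as any alternative, so it is a dominant strategy.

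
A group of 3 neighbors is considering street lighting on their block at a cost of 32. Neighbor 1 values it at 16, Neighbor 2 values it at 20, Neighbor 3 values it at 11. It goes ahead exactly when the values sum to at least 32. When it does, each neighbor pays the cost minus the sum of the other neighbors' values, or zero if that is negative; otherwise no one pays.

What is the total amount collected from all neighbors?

Total value 47 ≥ cost 32, so it is built.
Neighbor 1: others sum to 31; max(0, 32 - 31) = 1.
Neighbor 2: others sum to 27; max(0, 32 - 27) = 5.
Neighbor 3: others sum to 36; max(0, 32 - 36) = 0.
Total collected = 1 + 5 + 0 = 6.

6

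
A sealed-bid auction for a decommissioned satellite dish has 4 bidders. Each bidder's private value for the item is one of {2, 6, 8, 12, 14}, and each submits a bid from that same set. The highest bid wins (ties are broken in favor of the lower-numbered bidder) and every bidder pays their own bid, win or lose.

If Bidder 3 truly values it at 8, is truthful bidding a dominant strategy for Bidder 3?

No

Consider the case where Bidder 1 bids 2, Bidder 2 bids 2 and Bidder 4 bids 2.
Truthful bid 8: wins, pays 8, utility 8 - 8 = 0.
Bid 6 instead: wins, pays 6, utility 8 - 6 = 2.
Since 2 > 0, bidding 6 is strictly better here, so truthful bidding is not dominant.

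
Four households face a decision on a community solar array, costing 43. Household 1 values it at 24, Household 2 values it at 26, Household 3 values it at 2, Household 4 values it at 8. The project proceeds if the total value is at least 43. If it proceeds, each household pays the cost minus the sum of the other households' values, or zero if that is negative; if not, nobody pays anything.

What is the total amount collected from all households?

16

Total value 60 ≥ cost 43, so it is built.
Household 1: others sum to 36; max(0, 43 - 36) = 7.
Household 2: others sum to 34; max(0, 43 - 34) = 9.
Household 3: others sum to 58; max(0, 43 - 58) = 0.
Household 4: others sum to 52; max(0, 43 - 52) = 0.
Total collected = 7 + 9 + 0 + 0 = 16.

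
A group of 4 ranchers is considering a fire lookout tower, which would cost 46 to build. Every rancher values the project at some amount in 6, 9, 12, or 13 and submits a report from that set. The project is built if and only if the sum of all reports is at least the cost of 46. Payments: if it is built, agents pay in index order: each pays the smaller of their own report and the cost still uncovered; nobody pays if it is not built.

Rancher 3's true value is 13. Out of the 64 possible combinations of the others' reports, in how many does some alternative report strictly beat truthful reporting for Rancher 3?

Others report (9, 12, 13): truth gives 0; report 12 gives 1 > 0. Violating.
Others report (9, 13, 12): truth gives 0; report 12 gives 1 > 0. Violating.
Others report (9, 13, 13): truth gives 0; report 12 gives 1 > 0. Violating.
Others report (12, 9, 13): truth gives 0; report 12 gives 1 > 0. Violating.
Others report (6, 6, 6): truth gives 0; no alternative beats it.
Others report (6, 6, 9): truth gives 0; no alternative beats it.
(Checking all 64 profiles: 17 have a profitable deviation, 47 do not.)

17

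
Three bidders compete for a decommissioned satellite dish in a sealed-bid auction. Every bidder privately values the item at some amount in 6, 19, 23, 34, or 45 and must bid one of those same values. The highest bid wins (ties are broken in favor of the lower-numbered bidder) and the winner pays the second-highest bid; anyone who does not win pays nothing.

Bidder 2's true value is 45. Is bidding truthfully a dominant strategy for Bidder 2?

Yes

Check each profile of the others' bids and compare truth against every alternative bid.
Others bid (34, 6): truth gives 11, best alternative gives 0.
Others bid (34, 19): truth gives 11, best alternative gives 0.
Others bid (34, 23): truth gives 11, best alternative gives 0.
Others bid (34, 34): truth gives 11, best alternative gives 0.
Others bid (6, 6): truth gives 39, best alternative gives 39.
Others bid (6, 19): truth gives 26, best alternative gives 26.
(Remaining 19 profiles checked similarly; truth is weakly best in each.)
In every case the truthful bid is at least as good as any alternative, so it is a dominant strategy.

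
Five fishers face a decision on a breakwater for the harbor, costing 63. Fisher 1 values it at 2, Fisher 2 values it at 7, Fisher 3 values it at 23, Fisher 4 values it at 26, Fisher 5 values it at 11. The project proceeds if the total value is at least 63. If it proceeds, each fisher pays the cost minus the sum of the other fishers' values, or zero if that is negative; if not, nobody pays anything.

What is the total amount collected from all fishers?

43

Total value 69 ≥ cost 63, so it is built.
Fisher 1: others sum to 67; max(0, 63 - 67) = 0.
Fisher 2: others sum to 62; max(0, 63 - 62) = 1.
Fisher 3: others sum to 46; max(0, 63 - 46) = 17.
Fisher 4: others sum to 43; max(0, 63 - 43) = 20.
Fisher 5: others sum to 58; max(0, 63 - 58) = 5.
Total collected = 0 + 1 + 17 + 20 + 5 = 43.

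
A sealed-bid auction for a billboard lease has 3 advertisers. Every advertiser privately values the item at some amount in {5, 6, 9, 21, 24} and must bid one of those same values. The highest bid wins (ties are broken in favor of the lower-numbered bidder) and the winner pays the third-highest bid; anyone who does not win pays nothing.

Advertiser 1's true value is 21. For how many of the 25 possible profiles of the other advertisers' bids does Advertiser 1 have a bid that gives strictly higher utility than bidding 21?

Others bid (5, 24): truth gives 0; bid 24 gives 16 > 0. Violating.
Others bid (6, 24): truth gives 0; bid 24 gives 15 > 0. Violating.
Others bid (9, 24): truth gives 0; bid 24 gives 12 > 0. Violating.
Others bid (24, 5): truth gives 0; bid 24 gives 16 > 0. Violating.
Others bid (5, 5): truth gives 16; no alternative beats it.
Others bid (5, 6): truth gives 16; no alternative beats it.
(Checking all 25 profiles: 6 have a profitable deviation, 19 do not.)

6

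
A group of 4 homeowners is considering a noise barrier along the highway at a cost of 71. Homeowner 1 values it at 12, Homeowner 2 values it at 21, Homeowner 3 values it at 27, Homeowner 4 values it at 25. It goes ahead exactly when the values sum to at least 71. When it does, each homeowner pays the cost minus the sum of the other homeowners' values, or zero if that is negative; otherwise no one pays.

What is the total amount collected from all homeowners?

31

Total value 85 ≥ cost 71, so it is built.
Homeowner 1: others sum to 73; max(0, 71 - 73) = 0.
Homeowner 2: others sum to 64; max(0, 71 - 64) = 7.
Homeowner 3: others sum to 58; max(0, 71 - 58) = 13.
Homeowner 4: others sum to 60; max(0, 71 - 60) = 11.
Total collected = 0 + 7 + 13 + 11 = 31.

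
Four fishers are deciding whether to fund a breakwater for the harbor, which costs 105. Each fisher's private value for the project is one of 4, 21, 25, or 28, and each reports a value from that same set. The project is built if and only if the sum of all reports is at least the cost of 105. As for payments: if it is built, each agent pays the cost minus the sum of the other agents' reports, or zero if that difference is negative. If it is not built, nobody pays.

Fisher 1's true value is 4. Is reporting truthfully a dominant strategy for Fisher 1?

Check each profile of the others' reports and compare truth against every alternative report.
Others report (28, 28, 28): truth gives 0, best alternative gives -17.
Others report (4, 4, 4): truth gives 0, best alternative gives 0.
Others report (4, 4, 21): truth gives 0, best alternative gives 0.
Others report (4, 4, 25): truth gives 0, best alternative gives 0.
Others report (4, 4, 28): truth gives 0, best alternative gives 0.
Others report (4, 21, 4): truth gives 0, best alternative gives 0.
(Remaining 58 profiles checked similarly; truth is weakly best in each.)
In every case the truthful report is at least as good as any alternative, so it is a dominant strategy.

Yes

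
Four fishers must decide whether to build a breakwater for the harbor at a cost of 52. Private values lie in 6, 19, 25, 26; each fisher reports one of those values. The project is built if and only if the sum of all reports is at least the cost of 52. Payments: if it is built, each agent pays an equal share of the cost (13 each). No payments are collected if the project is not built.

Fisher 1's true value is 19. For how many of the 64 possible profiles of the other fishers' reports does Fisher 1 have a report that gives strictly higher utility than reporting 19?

3

Others report (6, 6, 19): truth gives 0; report 25 gives 6 > 0. Violating.
Others report (6, 19, 6): truth gives 0; report 25 gives 6 > 0. Violating.
Others report (19, 6, 6): truth gives 0; report 25 gives 6 > 0. Violating.
Others report (6, 6, 6): truth gives 0; no alternative beats it.
Others report (6, 6, 25): truth gives 6; no alternative beats it.
(Checking all 64 profiles: 3 have a profitable deviation, 61 do not.)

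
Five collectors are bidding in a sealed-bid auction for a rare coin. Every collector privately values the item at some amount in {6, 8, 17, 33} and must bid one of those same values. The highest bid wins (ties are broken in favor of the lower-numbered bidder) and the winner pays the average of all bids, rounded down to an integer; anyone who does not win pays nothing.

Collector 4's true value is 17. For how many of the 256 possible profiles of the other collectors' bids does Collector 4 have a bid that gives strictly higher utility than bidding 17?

51

Others bid (6, 6, 6, 6): truth gives 9; bid 8 gives 11 > 9. Violating.
Others bid (6, 6, 6, 8): truth gives 9; bid 8 gives 11 > 9. Violating.
Others bid (6, 6, 6, 33): truth gives 0; bid 33 gives 1 > 0. Violating.
Others bid (6, 6, 17, 6): truth gives 0; bid 33 gives 4 > 0. Violating.
Others bid (6, 6, 6, 17): truth gives 7; no alternative beats it.
Others bid (6, 6, 8, 6): truth gives 9; no alternative beats it.
(Checking all 256 profiles: 51 have a profitable deviation, 205 do not.)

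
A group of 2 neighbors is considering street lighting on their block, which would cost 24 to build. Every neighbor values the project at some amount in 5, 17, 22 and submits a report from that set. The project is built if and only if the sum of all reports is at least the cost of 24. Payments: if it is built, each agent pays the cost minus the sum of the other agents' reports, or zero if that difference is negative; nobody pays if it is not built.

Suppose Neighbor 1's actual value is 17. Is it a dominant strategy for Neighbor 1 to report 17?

Yes

Check each profile of the others' reports and compare truth against every alternative report.
Others report (22): truth gives 15, best alternative gives 15.
Others report (17): truth gives 10, best alternative gives 10.
Others report (5): truth gives 0, best alternative gives 0.
In every case the truthful report is at least as good as any alternative, so it is a dominant strategy.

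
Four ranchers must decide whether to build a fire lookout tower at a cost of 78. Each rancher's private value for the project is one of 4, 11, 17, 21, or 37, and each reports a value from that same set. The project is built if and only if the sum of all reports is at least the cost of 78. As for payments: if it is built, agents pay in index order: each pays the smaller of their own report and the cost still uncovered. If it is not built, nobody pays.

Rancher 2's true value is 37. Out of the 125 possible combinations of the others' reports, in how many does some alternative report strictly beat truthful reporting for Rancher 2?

56

Others report (4, 17, 37): truth gives 0; report 21 gives 16 > 0. Violating.
Others report (4, 21, 37): truth gives 0; report 17 gives 20 > 0. Violating.
Others report (4, 37, 17): truth gives 0; report 21 gives 16 > 0. Violating.
Others report (4, 37, 21): truth gives 0; report 17 gives 20 > 0. Violating.
Others report (4, 4, 4): truth gives 0; no alternative beats it.
Others report (4, 4, 11): truth gives 0; no alternative beats it.
(Checking all 125 profiles: 56 have a profitable deviation, 69 do not.)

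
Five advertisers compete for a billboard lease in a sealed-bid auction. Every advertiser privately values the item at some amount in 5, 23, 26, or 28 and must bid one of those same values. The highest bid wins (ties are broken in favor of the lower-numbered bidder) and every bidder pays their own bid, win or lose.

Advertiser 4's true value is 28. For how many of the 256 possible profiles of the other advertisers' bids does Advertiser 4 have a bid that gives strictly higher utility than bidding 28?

172

Others bid (5, 5, 5, 5): truth gives 0; bid 23 gives 5 > 0. Violating.
Others bid (5, 5, 5, 23): truth gives 0; bid 23 gives 5 > 0. Violating.
Others bid (5, 5, 5, 26): truth gives 0; bid 26 gives 2 > 0. Violating.
Others bid (5, 5, 23, 5): truth gives 0; bid 26 gives 2 > 0. Violating.
Others bid (5, 5, 5, 28): truth gives 0; no alternative beats it.
Others bid (5, 5, 23, 28): truth gives 0; no alternative beats it.
(Checking all 256 profiles: 172 have a profitable deviation, 84 do not.)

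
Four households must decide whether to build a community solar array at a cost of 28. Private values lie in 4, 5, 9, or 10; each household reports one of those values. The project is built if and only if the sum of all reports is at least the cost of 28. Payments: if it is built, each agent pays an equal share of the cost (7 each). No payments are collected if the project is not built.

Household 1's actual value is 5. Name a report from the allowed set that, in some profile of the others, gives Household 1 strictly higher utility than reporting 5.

Suppose Household 2 reports 4, Household 3 reports 9 and Household 4 reports 10.
Report 5: project built, pays 7, utility 5 - 7 = -2.
Report 4: project not built, utility 0.
So reporting 4 beats truth here (0 > -2).

4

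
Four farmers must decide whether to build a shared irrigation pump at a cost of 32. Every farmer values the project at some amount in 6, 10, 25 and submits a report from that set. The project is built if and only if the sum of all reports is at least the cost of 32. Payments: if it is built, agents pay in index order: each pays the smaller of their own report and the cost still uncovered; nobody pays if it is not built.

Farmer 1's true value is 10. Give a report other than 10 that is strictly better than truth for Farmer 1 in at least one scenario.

Suppose Farmer 2 reports 6, Farmer 3 reports 6 and Farmer 4 reports 25.
Report 10: project built, pays 10, utility 10 - 10 = 0.
Report 6: project built, pays 6, utility 10 - 6 = 4.
So reporting 6 beats truth here (4 > 0).

6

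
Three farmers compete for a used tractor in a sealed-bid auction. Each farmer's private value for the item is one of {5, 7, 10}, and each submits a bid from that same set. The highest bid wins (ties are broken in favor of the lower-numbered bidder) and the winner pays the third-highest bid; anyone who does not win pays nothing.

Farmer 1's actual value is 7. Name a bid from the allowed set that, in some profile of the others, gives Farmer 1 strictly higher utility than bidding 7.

10

Suppose Farmer 2 bids 5 and Farmer 3 bids 10.
Bid 7: loses, pays 0, utility 0.
Bid 10: wins, pays 5, utility 7 - 5 = 2.
So bidding 10 beats truth here (2 > 0).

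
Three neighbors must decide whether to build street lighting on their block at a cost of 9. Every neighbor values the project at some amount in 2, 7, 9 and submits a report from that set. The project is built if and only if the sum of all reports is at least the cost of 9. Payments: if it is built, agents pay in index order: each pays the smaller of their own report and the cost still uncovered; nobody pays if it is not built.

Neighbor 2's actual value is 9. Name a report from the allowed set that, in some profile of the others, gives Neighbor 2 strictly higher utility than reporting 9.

2

Suppose Neighbor 1 reports 2 and Neighbor 3 reports 7.
Report 9: project built, pays 7, utility 9 - 7 = 2.
Report 2: project built, pays 2, utility 9 - 2 = 7.
So reporting 2 beats truth here (7 > 2).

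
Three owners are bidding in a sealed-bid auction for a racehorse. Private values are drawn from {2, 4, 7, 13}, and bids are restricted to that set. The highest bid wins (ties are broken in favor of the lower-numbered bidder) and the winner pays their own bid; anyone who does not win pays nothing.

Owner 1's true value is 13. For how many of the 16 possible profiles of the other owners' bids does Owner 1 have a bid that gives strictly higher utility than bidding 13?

9

Others bid (2, 2): truth gives 0; bid 2 gives 11 > 0. Violating.
Others bid (2, 4): truth gives 0; bid 4 gives 9 > 0. Violating.
Others bid (2, 7): truth gives 0; bid 7 gives 6 > 0. Violating.
Others bid (4, 2): truth gives 0; bid 4 gives 9 > 0. Violating.
Others bid (2, 13): truth gives 0; no alternative beats it.
Others bid (4, 13): truth gives 0; no alternative beats it.
(Checking all 16 profiles: 9 have a profitable deviation, 7 do not.)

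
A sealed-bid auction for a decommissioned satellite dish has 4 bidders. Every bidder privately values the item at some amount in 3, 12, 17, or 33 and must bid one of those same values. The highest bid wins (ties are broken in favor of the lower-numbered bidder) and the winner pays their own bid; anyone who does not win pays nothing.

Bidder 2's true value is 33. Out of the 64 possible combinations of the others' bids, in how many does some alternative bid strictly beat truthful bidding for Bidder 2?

18

Others bid (3, 3, 3): truth gives 0; bid 12 gives 21 > 0. Violating.
Others bid (3, 3, 12): truth gives 0; bid 12 gives 21 > 0. Violating.
Others bid (3, 3, 17): truth gives 0; bid 17 gives 16 > 0. Violating.
Others bid (3, 12, 3): truth gives 0; bid 12 gives 21 > 0. Violating.
Others bid (3, 3, 33): truth gives 0; no alternative beats it.
Others bid (3, 12, 33): truth gives 0; no alternative beats it.
(Checking all 64 profiles: 18 have a profitable deviation, 46 do not.)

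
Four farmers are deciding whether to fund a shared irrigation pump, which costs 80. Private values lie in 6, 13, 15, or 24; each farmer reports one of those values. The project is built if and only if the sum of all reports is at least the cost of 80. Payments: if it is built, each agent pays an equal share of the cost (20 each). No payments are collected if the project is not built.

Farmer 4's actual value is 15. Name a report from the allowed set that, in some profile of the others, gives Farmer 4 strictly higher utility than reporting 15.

Suppose Farmer 1 reports 24, Farmer 2 reports 24 and Farmer 3 reports 24.
Report 15: project built, pays 20, utility 15 - 20 = -5.
Report 6: project not built, utility 0.
So reporting 6 beats truth here (0 > -5).

6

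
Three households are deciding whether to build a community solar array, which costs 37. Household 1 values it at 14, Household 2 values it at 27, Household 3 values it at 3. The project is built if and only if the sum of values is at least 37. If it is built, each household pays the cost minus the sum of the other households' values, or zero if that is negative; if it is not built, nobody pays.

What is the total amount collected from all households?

27

Total value 44 ≥ cost 37, so it is built.
Household 1: others sum to 30; max(0, 37 - 30) = 7.
Household 2: others sum to 17; max(0, 37 - 17) = 20.
Household 3: others sum to 41; max(0, 37 - 41) = 0.
Total collected = 7 + 20 + 0 = 27.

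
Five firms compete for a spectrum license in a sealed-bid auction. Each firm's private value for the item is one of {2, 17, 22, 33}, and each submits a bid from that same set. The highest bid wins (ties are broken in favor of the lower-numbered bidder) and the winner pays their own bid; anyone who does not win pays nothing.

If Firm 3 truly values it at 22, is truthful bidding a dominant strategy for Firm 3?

Consider the case where Firm 1 bids 2, Firm 2 bids 2, Firm 4 bids 2 and Firm 5 bids 2.
Truthful bid 22: wins, pays 22, utility 22 - 22 = 0.
Bid 17 instead: wins, pays 17, utility 22 - 17 = 5.
Since 5 > 0, bidding 17 is strictly better here, so truthful bidding is not dominant.

No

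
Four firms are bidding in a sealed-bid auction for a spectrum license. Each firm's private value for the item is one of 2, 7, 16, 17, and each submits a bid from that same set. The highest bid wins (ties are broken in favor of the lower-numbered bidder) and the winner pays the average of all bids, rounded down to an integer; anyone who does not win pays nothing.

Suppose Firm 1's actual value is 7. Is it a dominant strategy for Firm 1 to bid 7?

No

Consider the case where Firm 2 bids 2, Firm 3 bids 2 and Firm 4 bids 2.
Truthful bid 7: wins, pays 3, utility 7 - 3 = 4.
Bid 2 instead: wins, pays 2, utility 7 - 2 = 5.
Since 5 > 4, bidding 2 is strictly better here, so truthful bidding is not dominant.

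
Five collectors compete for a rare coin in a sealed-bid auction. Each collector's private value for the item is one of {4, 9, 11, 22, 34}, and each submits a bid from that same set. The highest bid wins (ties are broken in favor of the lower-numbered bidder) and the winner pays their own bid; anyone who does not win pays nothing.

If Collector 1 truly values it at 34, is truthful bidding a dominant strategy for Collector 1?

Consider the case where Collector 2 bids 4, Collector 3 bids 4, Collector 4 bids 4 and Collector 5 bids 4.
Truthful bid 34: wins, pays 34, utility 34 - 34 = 0.
Bid 4 instead: wins, pays 4, utility 34 - 4 = 30.
Since 30 > 0, bidding 4 is strictly better here, so truthful bidding is not dominant.

No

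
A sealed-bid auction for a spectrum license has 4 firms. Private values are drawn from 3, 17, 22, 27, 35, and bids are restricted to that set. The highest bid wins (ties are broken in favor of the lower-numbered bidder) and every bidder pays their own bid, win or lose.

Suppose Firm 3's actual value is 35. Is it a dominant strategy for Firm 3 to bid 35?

No

Consider the case where Firm 1 bids 3, Firm 2 bids 3 and Firm 4 bids 3.
Truthful bid 35: wins, pays 35, utility 35 - 35 = 0.
Bid 17 instead: wins, pays 17, utility 35 - 17 = 18.
Since 18 > 0, bidding 17 is strictly better here, so truthful bidding is not dominant.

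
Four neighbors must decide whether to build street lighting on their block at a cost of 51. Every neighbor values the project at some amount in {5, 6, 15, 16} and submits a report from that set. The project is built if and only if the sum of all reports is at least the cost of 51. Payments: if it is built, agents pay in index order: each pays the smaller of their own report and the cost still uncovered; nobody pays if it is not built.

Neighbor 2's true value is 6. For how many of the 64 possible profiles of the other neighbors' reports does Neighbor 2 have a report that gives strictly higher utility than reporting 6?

Others report (15, 15, 16): truth gives 0; report 5 gives 1 > 0. Violating.
Others report (15, 16, 15): truth gives 0; report 5 gives 1 > 0. Violating.
Others report (15, 16, 16): truth gives 0; report 5 gives 1 > 0. Violating.
Others report (16, 15, 15): truth gives 0; report 5 gives 1 > 0. Violating.
Others report (5, 5, 5): truth gives 0; no alternative beats it.
Others report (5, 5, 6): truth gives 0; no alternative beats it.
(Checking all 64 profiles: 7 have a profitable deviation, 57 do not.)

7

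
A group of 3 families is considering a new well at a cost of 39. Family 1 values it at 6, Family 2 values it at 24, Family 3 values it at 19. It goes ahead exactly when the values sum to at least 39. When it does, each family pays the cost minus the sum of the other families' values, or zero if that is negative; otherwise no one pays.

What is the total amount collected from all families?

Total value 49 ≥ cost 39, so it is built.
Family 1: others sum to 43; max(0, 39 - 43) = 0.
Family 2: others sum to 25; max(0, 39 - 25) = 14.
Family 3: others sum to 30; max(0, 39 - 30) = 9.
Total collected = 0 + 14 + 9 = 23.

23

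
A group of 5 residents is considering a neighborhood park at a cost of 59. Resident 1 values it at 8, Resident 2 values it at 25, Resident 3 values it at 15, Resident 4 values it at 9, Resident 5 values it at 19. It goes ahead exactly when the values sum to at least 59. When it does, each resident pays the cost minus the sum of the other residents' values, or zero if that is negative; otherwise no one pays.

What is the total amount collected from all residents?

Total value 76 ≥ cost 59, so it is built.
Resident 1: others sum to 68; max(0, 59 - 68) = 0.
Resident 2: others sum to 51; max(0, 59 - 51) = 8.
Resident 3: others sum to 61; max(0, 59 - 61) = 0.
Resident 4: others sum to 67; max(0, 59 - 67) = 0.
Resident 5: others sum to 57; max(0, 59 - 57) = 2.
Total collected = 0 + 8 + 0 + 0 + 2 = 10.

10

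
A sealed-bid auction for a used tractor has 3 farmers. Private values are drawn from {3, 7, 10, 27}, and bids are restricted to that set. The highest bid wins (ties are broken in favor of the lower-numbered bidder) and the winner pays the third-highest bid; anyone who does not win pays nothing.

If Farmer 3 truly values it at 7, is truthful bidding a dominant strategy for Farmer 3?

Consider the case where Farmer 1 bids 3 and Farmer 2 bids 7.
Truthful bid 7: loses, pays 0, utility 0.
Bid 10 instead: wins, pays 3, utility 7 - 3 = 4.
Since 4 > 0, bidding 10 is strictly better here, so truthful bidding is not dominant.

No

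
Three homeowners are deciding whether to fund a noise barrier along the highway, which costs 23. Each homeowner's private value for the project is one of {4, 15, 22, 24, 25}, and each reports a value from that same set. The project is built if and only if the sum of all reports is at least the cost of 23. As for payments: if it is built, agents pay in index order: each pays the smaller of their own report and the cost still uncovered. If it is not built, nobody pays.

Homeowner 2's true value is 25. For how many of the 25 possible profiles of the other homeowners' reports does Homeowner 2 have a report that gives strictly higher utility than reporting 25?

Others report (4, 4): truth gives 6; report 15 gives 10 > 6. Violating.
Others report (4, 15): truth gives 6; report 4 gives 21 > 6. Violating.
Others report (4, 22): truth gives 6; report 4 gives 21 > 6. Violating.
Others report (4, 24): truth gives 6; report 4 gives 21 > 6. Violating.
Others report (22, 4): truth gives 24; no alternative beats it.
Others report (22, 15): truth gives 24; no alternative beats it.
(Checking all 25 profiles: 10 have a profitable deviation, 15 do not.)

10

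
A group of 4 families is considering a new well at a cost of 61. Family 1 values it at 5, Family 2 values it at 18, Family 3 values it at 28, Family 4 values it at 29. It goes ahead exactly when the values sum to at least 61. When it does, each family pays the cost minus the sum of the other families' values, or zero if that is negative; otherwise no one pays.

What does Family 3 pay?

9

Total value 80 ≥ cost 61, so the project is built.
The other families' values sum to 52.
Cost minus that sum is 61 - 52 = 9.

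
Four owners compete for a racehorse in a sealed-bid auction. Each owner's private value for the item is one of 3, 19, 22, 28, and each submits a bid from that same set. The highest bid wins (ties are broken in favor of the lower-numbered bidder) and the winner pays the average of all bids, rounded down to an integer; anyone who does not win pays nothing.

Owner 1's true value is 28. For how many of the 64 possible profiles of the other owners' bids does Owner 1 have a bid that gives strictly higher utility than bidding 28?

Others bid (3, 3, 3): truth gives 19; bid 3 gives 25 > 19. Violating.
Others bid (3, 3, 19): truth gives 15; bid 19 gives 17 > 15. Violating.
Others bid (3, 3, 22): truth gives 14; bid 22 gives 16 > 14. Violating.
Others bid (3, 19, 3): truth gives 15; bid 19 gives 17 > 15. Violating.
Others bid (3, 3, 28): truth gives 13; no alternative beats it.
Others bid (3, 19, 28): truth gives 9; no alternative beats it.
(Checking all 64 profiles: 27 have a profitable deviation, 37 do not.)

27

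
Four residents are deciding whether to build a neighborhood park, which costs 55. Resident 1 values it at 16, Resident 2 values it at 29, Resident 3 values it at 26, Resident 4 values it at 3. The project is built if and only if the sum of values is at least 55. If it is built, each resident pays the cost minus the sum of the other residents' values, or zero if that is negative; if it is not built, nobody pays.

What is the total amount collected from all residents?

17

Total value 74 ≥ cost 55, so it is built.
Resident 1: others sum to 58; max(0, 55 - 58) = 0.
Resident 2: others sum to 45; max(0, 55 - 45) = 10.
Resident 3: others sum to 48; max(0, 55 - 48) = 7.
Resident 4: others sum to 71; max(0, 55 - 71) = 0.
Total collected = 0 + 10 + 7 + 0 = 17.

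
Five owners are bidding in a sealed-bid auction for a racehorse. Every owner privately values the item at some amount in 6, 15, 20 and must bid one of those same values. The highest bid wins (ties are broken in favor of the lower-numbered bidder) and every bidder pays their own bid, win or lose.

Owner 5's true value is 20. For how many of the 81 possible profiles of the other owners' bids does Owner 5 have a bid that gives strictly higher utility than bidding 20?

66

Others bid (6, 6, 6, 6): truth gives 0; bid 15 gives 5 > 0. Violating.
Others bid (6, 6, 6, 20): truth gives -20; bid 6 gives -6 > -20. Violating.
Others bid (6, 6, 15, 20): truth gives -20; bid 6 gives -6 > -20. Violating.
Others bid (6, 6, 20, 6): truth gives -20; bid 6 gives -6 > -20. Violating.
Others bid (6, 6, 6, 15): truth gives 0; no alternative beats it.
Others bid (6, 6, 15, 6): truth gives 0; no alternative beats it.
(Checking all 81 profiles: 66 have a profitable deviation, 15 do not.)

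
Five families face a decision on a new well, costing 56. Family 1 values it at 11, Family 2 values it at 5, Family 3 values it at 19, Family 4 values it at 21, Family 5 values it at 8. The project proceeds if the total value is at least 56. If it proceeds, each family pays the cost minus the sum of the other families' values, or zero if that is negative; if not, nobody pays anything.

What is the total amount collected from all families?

Total value 64 ≥ cost 56, so it is built.
Family 1: others sum to 53; max(0, 56 - 53) = 3.
Family 2: others sum to 59; max(0, 56 - 59) = 0.
Family 3: others sum to 45; max(0, 56 - 45) = 11.
Family 4: others sum to 43; max(0, 56 - 43) = 13.
Family 5: others sum to 56; max(0, 56 - 56) = 0.
Total collected = 3 + 0 + 11 + 13 + 0 = 27.

27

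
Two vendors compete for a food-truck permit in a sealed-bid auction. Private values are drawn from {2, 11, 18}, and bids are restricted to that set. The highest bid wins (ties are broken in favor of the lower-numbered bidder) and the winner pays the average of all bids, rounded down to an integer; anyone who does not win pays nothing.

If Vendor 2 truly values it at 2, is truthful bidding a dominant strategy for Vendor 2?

Check each profile of the others' bids and compare truth against every alternative bid.
Others bid (2): truth gives 0, best alternative gives -4.
Others bid (11): truth gives 0, best alternative gives 0.
Others bid (18): truth gives 0, best alternative gives 0.
In every case the truthful bid is at least as good as any alternative, so it is a dominant strategy.

Yes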